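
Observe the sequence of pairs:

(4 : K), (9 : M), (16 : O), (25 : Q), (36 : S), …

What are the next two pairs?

First entry — perfect squares: 2², 3², 4², …: 4, 9, 16, 25, 36 → 49 → 64.
Letter: K, M, O, Q, S → U → W (letters move forward 2 places in the alphabet).
Putting the parts together: (49 : U) and then (64 : W).

(49 : U), (64 : W)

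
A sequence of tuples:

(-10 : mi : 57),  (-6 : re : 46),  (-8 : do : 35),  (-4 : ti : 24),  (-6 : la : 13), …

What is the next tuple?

(-2 : sol : 2)

First coordinate: alternating steps +4, −2, +4, −2, …; -10, -6, -8, -4, -6 → -2.
For the note, runs backward through the solfège scale do→ti: mi, re, do, ti, la → sol.
Third coordinate — −11 each step: 57, 46, 35, 24, 13 → 2.
So the next tuple is (-2 : sol : 2).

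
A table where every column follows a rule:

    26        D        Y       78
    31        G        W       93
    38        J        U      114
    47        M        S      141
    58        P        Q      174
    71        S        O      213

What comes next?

First component: 26, 31, 38, 47, 58, 71 → 86 (differences are 5, 7, 9, … (increasing by 2 each time)).
First letter: letters move forward 3 places in the alphabet; D, G, J, M, P, S → V.
Second letter goes Y, W, U, S, Q, O → M (letters move back 2 places in the alphabet).
For the fourth component, always 3 × the first component: 78, 93, 114, 141, 174, 213 → 258.
Putting it together: 86  V  M  258.

86  V  M  258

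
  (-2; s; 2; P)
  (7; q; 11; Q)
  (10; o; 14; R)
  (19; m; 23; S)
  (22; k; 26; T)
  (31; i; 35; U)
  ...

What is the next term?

First slot: alternating steps +9, +3, +9, +3, …; -2, 7, 10, 19, 22, 31 → 34.
First letter — letters move back 2 places in the alphabet: s, q, o, m, k, i → g.
Third slot: always 4 more than the first slot; 2, 11, 14, 23, 26, 35 → 38.
For the second letter, letters move forward 1 place in the alphabet: P, Q, R, S, T, U → V.
So the next term is (34; g; 38; V).

(34; g; 38; V)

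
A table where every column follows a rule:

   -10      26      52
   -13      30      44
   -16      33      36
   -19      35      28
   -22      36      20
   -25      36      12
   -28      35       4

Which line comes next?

First component: −3 each step; -10, -13, -16, -19, -22, -25, -28 → -31.
Second component: 26, 30, 33, 35, 36, 36, 35 → 33 (differences are 4, 3, 2, … (decreasing by 1 each time)).
Third component: −8 each step, so 52, 44, 36, 28, 20, 12, 4 → -4.
So the next line is -31  33  -4.

-31  33  -4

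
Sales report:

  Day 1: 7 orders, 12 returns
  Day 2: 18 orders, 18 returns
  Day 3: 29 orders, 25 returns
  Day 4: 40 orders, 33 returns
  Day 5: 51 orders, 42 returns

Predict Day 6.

For the orders, +11 each step: 7, 18, 29, 40, 51 → 62.
Returns goes 12, 18, 25, 33, 42 → 52 (differences are 6, 7, 8, … (increasing by 1 each time)).
Combining the parts gives 62 orders, 52 returns.

62 orders, 52 returns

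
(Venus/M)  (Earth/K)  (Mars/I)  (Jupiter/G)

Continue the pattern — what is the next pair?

Planet: runs through the planets Mercury→Neptune; Venus, Earth, Mars, Jupiter → Saturn.
For the letter, letters move back 2 places in the alphabet: M, K, I, G → E.
Putting it together: (Saturn/E).

(Saturn/E)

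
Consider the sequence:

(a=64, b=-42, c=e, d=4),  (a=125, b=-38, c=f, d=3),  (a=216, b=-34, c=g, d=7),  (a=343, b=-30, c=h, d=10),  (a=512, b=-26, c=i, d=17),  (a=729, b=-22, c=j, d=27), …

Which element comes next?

A — perfect cubes: 4³, 5³, 6³, …: 64, 125, 216, 343, 512, 729 → 1000.
B: +4 each step; -42, -38, -34, -30, -26, -22 → -18.
C — letters move forward 1 place in the alphabet: e, f, g, h, i, j → k.
D: each term is the sum of the two before it; 4, 3, 7, 10, 17, 27 → 44.
Combining the parts gives (a=1000, b=-18, c=k, d=44).

(a=1000, b=-18, c=k, d=44)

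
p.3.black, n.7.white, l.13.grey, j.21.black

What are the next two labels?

h.31.white, f.43.grey

For the letter, letters move back 2 places in the alphabet: p, n, l, j → h → f.
Second component: differences are 4, 6, 8, … (increasing by 2 each time), so 3, 7, 13, 21 → 31 → 43.
Shade: repeats black → white → grey, so black, white, grey, black → white → grey.
So the next two labels are h.31.white and f.43.grey.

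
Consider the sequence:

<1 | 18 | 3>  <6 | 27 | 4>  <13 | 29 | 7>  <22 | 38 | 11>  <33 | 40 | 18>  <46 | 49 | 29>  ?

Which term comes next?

<61 | 51 | 47>

First part goes 1, 6, 13, 22, 33, 46 → 61 (differences are 5, 7, 9, … (increasing by 2 each time)).
Second part: alternating steps +9, +2, +9, +2, …, so 18, 27, 29, 38, 40, 49 → 51.
Third part: each term is the sum of the two before it, so 3, 4, 7, 11, 18, 29 → 47.
Putting it together: <61 | 51 | 47>.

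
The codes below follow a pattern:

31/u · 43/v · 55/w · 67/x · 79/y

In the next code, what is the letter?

For the letter, letters move forward 1 place in the alphabet: u, v, w, x, y → z.

z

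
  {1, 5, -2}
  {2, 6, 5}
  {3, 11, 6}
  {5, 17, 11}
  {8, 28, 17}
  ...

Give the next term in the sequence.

{13, 45, 28}

First component goes 1, 2, 3, 5, 8 → 13 (each term is the sum of the two before it).
For the second component, each term is the sum of the two before it: 5, 6, 11, 17, 28 → 45.
Third component — always the previous value of the second component: -2, 5, 6, 11, 17 → 28.
Combining the parts gives {13, 45, 28}.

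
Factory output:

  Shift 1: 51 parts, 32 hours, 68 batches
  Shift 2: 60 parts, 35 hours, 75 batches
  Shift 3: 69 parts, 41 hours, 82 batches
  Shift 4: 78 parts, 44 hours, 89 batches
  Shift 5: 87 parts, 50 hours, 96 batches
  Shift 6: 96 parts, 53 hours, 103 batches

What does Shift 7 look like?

105 parts, 59 hours, 110 batches

For the parts, +9 each step: 51, 60, 69, 78, 87, 96 → 105.
For the hours, alternating steps +3, +6, +3, +6, …: 32, 35, 41, 44, 50, 53 → 59.
For the batches, +7 each step: 68, 75, 82, 89, 96, 103 → 110.
So the next row is 105 parts, 59 hours, 110 batches.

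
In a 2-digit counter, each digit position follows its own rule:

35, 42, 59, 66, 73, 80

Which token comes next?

First digit: 3, 4, 5, 6, 7, 8 → 9 (+1 each step, mod 10).
Second digit goes 5, 2, 9, 6, 3, 0 → 7 (−3 each step, mod 10).
Combining the parts gives 97.

97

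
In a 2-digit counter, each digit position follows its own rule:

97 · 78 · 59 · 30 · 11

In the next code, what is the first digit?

9

For the first digit, −2 each step, mod 10: 9, 7, 5, 3, 1 → 9.
Second digit: +1 each step, mod 10, so 7, 8, 9, 0, 1 → 2.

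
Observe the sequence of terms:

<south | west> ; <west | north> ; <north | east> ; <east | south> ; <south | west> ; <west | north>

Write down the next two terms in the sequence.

First direction: repeats south → west → north → east, so south, west, north, east, south, west → north → east.
Second direction: west, north, east, south, west, north → east → south (repeats west → north → east → south).
Putting the parts together: <north | east> and then <east | south>.

<north | east>, <east | south>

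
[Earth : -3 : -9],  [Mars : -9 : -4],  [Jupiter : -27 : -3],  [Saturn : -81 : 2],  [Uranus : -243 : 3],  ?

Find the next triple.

[Neptune : -729 : 8]

For the planet, runs through the planets Mercury→Neptune: Earth, Mars, Jupiter, Saturn, Uranus → Neptune.
Second value goes -3, -9, -27, -81, -243 → -729 (×3 each step).
Third value — alternating steps +5, +1, +5, +1, …: -9, -4, -3, 2, 3 → 8.
So the next triple is [Neptune : -729 : 8].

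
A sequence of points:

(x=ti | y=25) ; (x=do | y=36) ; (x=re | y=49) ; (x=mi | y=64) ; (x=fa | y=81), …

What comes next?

(x=sol | y=100)

For the x, runs through the solfège scale do→ti: ti, do, re, mi, fa → sol.
For the y, perfect squares: 5², 6², 7², …: 25, 36, 49, 64, 81 → 100.
So the next point is (x=sol | y=100).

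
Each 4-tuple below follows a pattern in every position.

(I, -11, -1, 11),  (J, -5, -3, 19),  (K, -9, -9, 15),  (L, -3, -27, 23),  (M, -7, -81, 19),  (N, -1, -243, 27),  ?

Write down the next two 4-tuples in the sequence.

Letter — letters move forward 1 place in the alphabet: I, J, K, L, M, N → O → P.
For the second part, alternating steps +6, −4, +6, −4, …: -11, -5, -9, -3, -7, -1 → -5 → 1.
For the third part, ×3 each step: -1, -3, -9, -27, -81, -243 → -729 → -2187.
For the fourth part, alternating steps +8, −4, +8, −4, …: 11, 19, 15, 23, 19, 27 → 23 → 31.
So the next two 4-tuples are (O, -5, -729, 23) and (P, 1, -2187, 31).

(O, -5, -729, 23), (P, 1, -2187, 31)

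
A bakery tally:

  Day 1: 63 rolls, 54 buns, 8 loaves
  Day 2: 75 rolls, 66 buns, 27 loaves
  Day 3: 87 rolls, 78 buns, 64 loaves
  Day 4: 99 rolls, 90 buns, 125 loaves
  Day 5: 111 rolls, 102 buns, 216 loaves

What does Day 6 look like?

123 rolls, 114 buns, 343 loaves

Rolls: +12 each step; 63, 75, 87, 99, 111 → 123.
Buns: +12 each step, so 54, 66, 78, 90, 102 → 114.
For the loaves, perfect cubes: 2³, 3³, 4³, …: 8, 27, 64, 125, 216 → 343.
Combining the parts gives 123 rolls, 114 buns, 343 loaves.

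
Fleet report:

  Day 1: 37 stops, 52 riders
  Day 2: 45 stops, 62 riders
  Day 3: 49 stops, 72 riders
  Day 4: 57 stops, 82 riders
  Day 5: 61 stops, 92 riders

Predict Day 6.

69 stops, 102 riders

Stops goes 37, 45, 49, 57, 61 → 69 (alternating steps +8, +4, +8, +4, …).
Riders: +10 each step; 52, 62, 72, 82, 92 → 102.
Putting it together: 69 stops, 102 riders.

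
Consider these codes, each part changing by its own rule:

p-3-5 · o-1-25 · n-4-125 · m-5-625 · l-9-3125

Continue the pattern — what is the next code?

Letter goes p, o, n, m, l → k (letters move back 1 place in the alphabet).
Second component: 3, 1, 4, 5, 9 → 14 (each term is the sum of the two before it).
Third component goes 5, 25, 125, 625, 3125 → 15625 (×5 each step).
Combining the parts gives k-14-15625.

k-14-15625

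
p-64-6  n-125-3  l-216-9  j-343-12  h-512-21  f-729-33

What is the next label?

d-1000-54

Letter — letters move back 2 places in the alphabet: p, n, l, j, h, f → d.
Second component: 64, 125, 216, 343, 512, 729 → 1000 (perfect cubes: 4³, 5³, 6³, …).
Third component goes 6, 3, 9, 12, 21, 33 → 54 (each term is the sum of the two before it).
Combining the parts gives d-1000-54.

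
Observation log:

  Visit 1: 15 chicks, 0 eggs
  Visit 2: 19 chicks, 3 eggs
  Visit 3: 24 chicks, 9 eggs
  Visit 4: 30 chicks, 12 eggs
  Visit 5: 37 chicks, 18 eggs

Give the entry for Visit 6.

Chicks — differences are 4, 5, 6, … (increasing by 1 each time): 15, 19, 24, 30, 37 → 45.
For the eggs, alternating steps +3, +6, +3, +6, …: 0, 3, 9, 12, 18 → 21.
Combining the parts gives 45 chicks, 21 eggs.

45 chicks, 21 eggs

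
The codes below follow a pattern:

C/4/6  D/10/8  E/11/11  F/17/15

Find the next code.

Letter — letters move forward 1 place in the alphabet: C, D, E, F → G.
Second component: alternating steps +6, +1, +6, +1, …, so 4, 10, 11, 17 → 18.
Third component goes 6, 8, 11, 15 → 20 (differences are 2, 3, 4, … (increasing by 1 each time)).
So the next code is G/18/20.

G/18/20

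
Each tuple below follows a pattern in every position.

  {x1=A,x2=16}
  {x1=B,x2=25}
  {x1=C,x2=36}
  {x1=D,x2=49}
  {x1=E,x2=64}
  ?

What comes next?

{x1=F,x2=81}

X1: A, B, C, D, E → F (letters move forward 1 place in the alphabet).
X2 goes 16, 25, 36, 49, 64 → 81 (perfect squares: 4², 5², 6², …).
So the next tuple is {x1=F,x2=81}.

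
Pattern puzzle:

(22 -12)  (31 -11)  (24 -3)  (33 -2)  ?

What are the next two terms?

(26 6), (35 7)

First entry: alternating steps +9, −7, +9, −7, …, so 22, 31, 24, 33 → 26 → 35.
Second entry: alternating steps +1, +8, +1, +8, …; -12, -11, -3, -2 → 6 → 7.
Putting the parts together: (26 6) and then (35 7).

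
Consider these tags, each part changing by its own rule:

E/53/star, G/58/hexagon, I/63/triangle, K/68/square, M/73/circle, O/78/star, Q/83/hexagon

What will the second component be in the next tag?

Second component goes 53, 58, 63, 68, 73, 78, 83 → 88 (+5 each step).

88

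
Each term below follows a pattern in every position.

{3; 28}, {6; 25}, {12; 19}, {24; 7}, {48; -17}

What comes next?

{96; -65}

First coordinate: ×2 each step; 3, 6, 12, 24, 48 → 96.
Second coordinate: together with the first coordinate always sums to 31; 28, 25, 19, 7, -17 → -65.
Combining the parts gives {96; -65}.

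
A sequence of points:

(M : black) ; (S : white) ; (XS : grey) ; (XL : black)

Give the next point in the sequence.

(L : white)

Size: runs backward through clothing sizes XS→XL; M, S, XS, XL → L.
Shade: black, white, grey, black → white (repeats black → white → grey).
Putting it together: (L : white).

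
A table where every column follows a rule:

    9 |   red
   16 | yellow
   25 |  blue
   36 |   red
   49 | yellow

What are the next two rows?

For the first component, perfect squares: 3², 4², 5², …: 9, 16, 25, 36, 49 → 64 → 81.
Colour: repeats red → yellow → blue; red, yellow, blue, red, yellow → blue → red.
So the next two rows are 64  blue and 81  red.

64  blue; 81  red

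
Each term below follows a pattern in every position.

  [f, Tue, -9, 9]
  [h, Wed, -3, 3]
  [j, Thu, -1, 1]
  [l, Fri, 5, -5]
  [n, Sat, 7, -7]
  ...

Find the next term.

[p, Sun, 13, -13]

Letter goes f, h, j, l, n → p (letters move forward 2 places in the alphabet).
For the day, runs through the weekdays Mon→Sun: Tue, Wed, Thu, Fri, Sat → Sun.
Third coordinate: alternating steps +6, +2, +6, +2, …, so -9, -3, -1, 5, 7 → 13.
Fourth coordinate: 9, 3, 1, -5, -7 → -13 (always the negative of the third coordinate).
So the next term is [p, Sun, 13, -13].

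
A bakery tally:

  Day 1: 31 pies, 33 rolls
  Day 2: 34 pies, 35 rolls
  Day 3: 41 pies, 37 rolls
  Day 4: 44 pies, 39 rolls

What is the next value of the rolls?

Pies: 31, 34, 41, 44 → 51 (alternating steps +3, +7, +3, +7, …).
Rolls: 33, 35, 37, 39 → 41 (+2 each step).

41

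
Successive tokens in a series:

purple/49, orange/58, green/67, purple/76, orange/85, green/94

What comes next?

For the colour, repeats purple → orange → green: purple, orange, green, purple, orange, green → purple.
Second component: +9 each step; 49, 58, 67, 76, 85, 94 → 103.
So the next token is purple/103.

purple/103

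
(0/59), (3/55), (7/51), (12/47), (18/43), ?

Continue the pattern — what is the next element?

(25/39)

First coordinate: 0, 3, 7, 12, 18 → 25 (differences are 3, 4, 5, … (increasing by 1 each time)).
Second coordinate: −4 each step; 59, 55, 51, 47, 43 → 39.
So the next element is (25/39).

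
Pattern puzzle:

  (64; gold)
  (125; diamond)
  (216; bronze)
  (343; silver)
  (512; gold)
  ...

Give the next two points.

First component: 64, 125, 216, 343, 512 → 729 → 1000 (perfect cubes: 4³, 5³, 6³, …).
Rank: repeats gold → diamond → bronze → silver; gold, diamond, bronze, silver, gold → diamond → bronze.
Putting the parts together: (729; diamond) and then (1000; bronze).

(729; diamond), (1000; bronze)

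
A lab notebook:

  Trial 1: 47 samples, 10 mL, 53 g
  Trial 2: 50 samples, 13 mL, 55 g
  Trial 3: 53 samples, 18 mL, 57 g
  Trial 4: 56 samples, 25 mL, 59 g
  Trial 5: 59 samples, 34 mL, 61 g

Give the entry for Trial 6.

For the samples, +3 each step: 47, 50, 53, 56, 59 → 62.
ML — differences are 3, 5, 7, … (increasing by 2 each time): 10, 13, 18, 25, 34 → 45.
G: +2 each step; 53, 55, 57, 59, 61 → 63.
Putting it together: 62 samples, 45 mL, 63 g.

62 samples, 45 mL, 63 g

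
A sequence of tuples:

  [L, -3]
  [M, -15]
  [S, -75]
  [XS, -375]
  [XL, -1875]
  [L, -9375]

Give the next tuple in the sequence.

Size: L, M, S, XS, XL, L → M (repeats L → M → S → XS → XL).
Second value — ×5 each step: -3, -15, -75, -375, -1875, -9375 → -46875.
Combining the parts gives [M, -46875].

[M, -46875]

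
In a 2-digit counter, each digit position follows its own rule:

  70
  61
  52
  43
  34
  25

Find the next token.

16

First digit goes 7, 6, 5, 4, 3, 2 → 1 (−1 each step, mod 10).
Second digit: +1 each step, mod 10, so 0, 1, 2, 3, 4, 5 → 6.
Combining the parts gives 16.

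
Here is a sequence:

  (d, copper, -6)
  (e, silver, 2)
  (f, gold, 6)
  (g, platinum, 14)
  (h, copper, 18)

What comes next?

Letter goes d, e, f, g, h → i (letters move forward 1 place in the alphabet).
Metal: copper, silver, gold, platinum, copper → silver (repeats copper → silver → gold → platinum).
Third slot — alternating steps +8, +4, +8, +4, …: -6, 2, 6, 14, 18 → 26.
Combining the parts gives (i, silver, 26).

(i, silver, 26)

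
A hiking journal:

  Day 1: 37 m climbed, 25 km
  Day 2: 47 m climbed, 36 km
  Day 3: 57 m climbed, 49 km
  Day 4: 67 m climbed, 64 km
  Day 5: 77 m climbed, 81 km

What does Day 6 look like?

M climbed: +10 each step, so 37, 47, 57, 67, 77 → 87.
For the km, perfect squares: 5², 6², 7², …: 25, 36, 49, 64, 81 → 100.
So the next row is 87 m climbed, 100 km.

87 m climbed, 100 km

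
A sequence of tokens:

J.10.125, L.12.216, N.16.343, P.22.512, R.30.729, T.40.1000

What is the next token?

Letter: J, L, N, P, R, T → V (letters move forward 2 places in the alphabet).
Second component goes 10, 12, 16, 22, 30, 40 → 52 (differences are 2, 4, 6, … (increasing by 2 each time)).
Third component: perfect cubes: 5³, 6³, 7³, …, so 125, 216, 343, 512, 729, 1000 → 1331.
Combining the parts gives V.52.1331.

V.52.1331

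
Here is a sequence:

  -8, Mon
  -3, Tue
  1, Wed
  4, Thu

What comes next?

First component: differences are 5, 4, 3, … (decreasing by 1 each time); -8, -3, 1, 4 → 6.
Day — runs through the weekdays Mon→Sun: Mon, Tue, Wed, Thu → Fri.
So the next tuple is 6, Fri.

6, Fri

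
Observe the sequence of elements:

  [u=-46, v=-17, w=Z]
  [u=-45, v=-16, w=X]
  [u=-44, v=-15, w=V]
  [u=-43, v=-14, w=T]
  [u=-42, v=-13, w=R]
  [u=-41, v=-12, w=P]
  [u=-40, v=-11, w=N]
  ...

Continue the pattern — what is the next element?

U: -46, -45, -44, -43, -42, -41, -40 → -39 (+1 each step).
V: -17, -16, -15, -14, -13, -12, -11 → -10 (+1 each step).
W goes Z, X, V, T, R, P, N → L (letters move back 2 places in the alphabet).
Putting it together: [u=-39, v=-10, w=L].

[u=-39, v=-10, w=L]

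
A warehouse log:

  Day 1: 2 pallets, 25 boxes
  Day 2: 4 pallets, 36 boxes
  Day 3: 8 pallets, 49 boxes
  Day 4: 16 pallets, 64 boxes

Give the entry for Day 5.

Pallets — ×2 each step: 2, 4, 8, 16 → 32.
Boxes: 25, 36, 49, 64 → 81 (perfect squares: 5², 6², 7², …).
So the next row is 32 pallets, 81 boxes.

32 pallets, 81 boxes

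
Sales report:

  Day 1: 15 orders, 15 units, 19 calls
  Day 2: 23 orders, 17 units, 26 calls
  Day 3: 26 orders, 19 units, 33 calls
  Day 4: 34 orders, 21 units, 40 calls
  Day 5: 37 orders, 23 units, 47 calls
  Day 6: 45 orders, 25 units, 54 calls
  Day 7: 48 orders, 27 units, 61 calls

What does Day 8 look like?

56 orders, 29 units, 68 calls

Orders goes 15, 23, 26, 34, 37, 45, 48 → 56 (alternating steps +8, +3, +8, +3, …).
Units: +2 each step, so 15, 17, 19, 21, 23, 25, 27 → 29.
Calls: +7 each step; 19, 26, 33, 40, 47, 54, 61 → 68.
So the next line is 56 orders, 29 units, 68 calls.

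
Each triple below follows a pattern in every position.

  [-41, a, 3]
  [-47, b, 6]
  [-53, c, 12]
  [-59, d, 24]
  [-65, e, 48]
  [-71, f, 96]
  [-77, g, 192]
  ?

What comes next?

[-83, h, 384]

For the first slot, −6 each step: -41, -47, -53, -59, -65, -71, -77 → -83.
For the letter, letters move forward 1 place in the alphabet: a, b, c, d, e, f, g → h.
Third slot — ×2 each step: 3, 6, 12, 24, 48, 96, 192 → 384.
Putting it together: [-83, h, 384].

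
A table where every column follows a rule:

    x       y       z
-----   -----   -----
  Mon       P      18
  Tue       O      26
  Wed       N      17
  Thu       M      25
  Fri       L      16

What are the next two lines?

Column x goes Mon, Tue, Wed, Thu, Fri → Sat → Sun (runs through the weekdays Mon→Sun).
Column y goes P, O, N, M, L → K → J (letters move back 1 place in the alphabet).
Column z — alternating steps +8, −9, +8, −9, …: 18, 26, 17, 25, 16 → 24 → 15.
Putting the parts together: Sat  K  24 and then Sun  J  15.

Sat  K  24; Sun  J  15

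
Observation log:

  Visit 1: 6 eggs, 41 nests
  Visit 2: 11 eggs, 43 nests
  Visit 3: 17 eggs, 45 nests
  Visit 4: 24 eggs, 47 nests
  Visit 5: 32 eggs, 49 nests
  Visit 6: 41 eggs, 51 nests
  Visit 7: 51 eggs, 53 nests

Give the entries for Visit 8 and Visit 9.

62 eggs, 55 nests; 74 eggs, 57 nests

Eggs: 6, 11, 17, 24, 32, 41, 51 → 62 → 74 (differences are 5, 6, 7, … (increasing by 1 each time)).
Nests goes 41, 43, 45, 47, 49, 51, 53 → 55 → 57 (+2 each step).
So the next two lines are 62 eggs, 55 nests and 74 eggs, 57 nests.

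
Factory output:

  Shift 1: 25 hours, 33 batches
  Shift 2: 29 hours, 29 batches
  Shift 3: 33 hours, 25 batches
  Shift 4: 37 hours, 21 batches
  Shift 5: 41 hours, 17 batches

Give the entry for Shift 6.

45 hours, 13 batches

For the hours, +4 each step: 25, 29, 33, 37, 41 → 45.
Batches: together with the hours always sums to 58, so 33, 29, 25, 21, 17 → 13.
Putting it together: 45 hours, 13 batches.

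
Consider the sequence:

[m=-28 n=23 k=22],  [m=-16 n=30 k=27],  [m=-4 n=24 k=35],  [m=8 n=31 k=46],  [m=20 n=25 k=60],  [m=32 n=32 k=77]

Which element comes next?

M: -28, -16, -4, 8, 20, 32 → 44 (+12 each step).
N goes 23, 30, 24, 31, 25, 32 → 26 (alternating steps +7, −6, +7, −6, …).
K: differences are 5, 8, 11, … (increasing by 3 each time); 22, 27, 35, 46, 60, 77 → 97.
So the next element is [m=44 n=26 k=97].

[m=44 n=26 k=97]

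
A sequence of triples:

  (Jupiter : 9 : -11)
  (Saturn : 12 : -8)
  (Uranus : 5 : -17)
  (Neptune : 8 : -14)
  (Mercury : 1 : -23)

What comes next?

(Venus : 4 : -20)

Planet: Jupiter, Saturn, Uranus, Neptune, Mercury → Venus (runs through the planets Mercury→Neptune).
Second slot: alternating steps +3, −7, +3, −7, …; 9, 12, 5, 8, 1 → 4.
Third slot goes -11, -8, -17, -14, -23 → -20 (alternating steps +3, −9, +3, −9, …).
So the next triple is (Venus : 4 : -20).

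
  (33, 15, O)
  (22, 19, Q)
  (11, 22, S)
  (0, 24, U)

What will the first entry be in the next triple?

For the first entry, −11 each step: 33, 22, 11, 0 → -11.
For the second entry, differences are 4, 3, 2, … (decreasing by 1 each time): 15, 19, 22, 24 → 25.
Letter: letters move forward 2 places in the alphabet, so O, Q, S, U → W.

-11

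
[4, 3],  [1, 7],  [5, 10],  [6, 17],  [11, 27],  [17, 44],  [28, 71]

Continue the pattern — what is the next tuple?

[45, 115]

First entry: each term is the sum of the two before it; 4, 1, 5, 6, 11, 17, 28 → 45.
Second entry: each term is the sum of the two before it; 3, 7, 10, 17, 27, 44, 71 → 115.
Combining the parts gives [45, 115].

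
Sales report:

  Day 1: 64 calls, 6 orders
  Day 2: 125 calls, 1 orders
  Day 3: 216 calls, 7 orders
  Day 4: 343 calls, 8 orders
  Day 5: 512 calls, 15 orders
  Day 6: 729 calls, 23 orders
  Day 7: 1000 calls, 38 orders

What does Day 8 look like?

1331 calls, 61 orders

Calls: 64, 125, 216, 343, 512, 729, 1000 → 1331 (perfect cubes: 4³, 5³, 6³, …).
Orders — each term is the sum of the two before it: 6, 1, 7, 8, 15, 23, 38 → 61.
Combining the parts gives 1331 calls, 61 orders.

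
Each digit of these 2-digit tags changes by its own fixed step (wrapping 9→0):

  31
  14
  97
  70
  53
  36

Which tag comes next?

First digit: −2 each step, mod 10, so 3, 1, 9, 7, 5, 3 → 1.
For the second digit, +3 each step, mod 10: 1, 4, 7, 0, 3, 6 → 9.
So the next tag is 19.

19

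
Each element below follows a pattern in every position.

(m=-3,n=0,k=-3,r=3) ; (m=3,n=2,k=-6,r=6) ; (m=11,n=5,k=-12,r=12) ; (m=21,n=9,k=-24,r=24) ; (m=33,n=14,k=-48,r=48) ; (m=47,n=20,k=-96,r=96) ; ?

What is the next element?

For the m, differences are 6, 8, 10, … (increasing by 2 each time): -3, 3, 11, 21, 33, 47 → 63.
For the n, differences are 2, 3, 4, … (increasing by 1 each time): 0, 2, 5, 9, 14, 20 → 27.
K: ×2 each step, so -3, -6, -12, -24, -48, -96 → -192.
R: ×2 each step; 3, 6, 12, 24, 48, 96 → 192.
So the next element is (m=63,n=27,k=-192,r=192).

(m=63,n=27,k=-192,r=192)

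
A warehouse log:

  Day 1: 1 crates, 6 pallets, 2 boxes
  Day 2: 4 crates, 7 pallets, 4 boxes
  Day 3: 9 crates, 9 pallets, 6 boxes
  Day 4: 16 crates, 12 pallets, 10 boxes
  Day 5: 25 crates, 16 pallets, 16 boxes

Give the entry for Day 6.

Crates — perfect squares: 1², 2², 3², …: 1, 4, 9, 16, 25 → 36.
Pallets goes 6, 7, 9, 12, 16 → 21 (differences are 1, 2, 3, … (increasing by 1 each time)).
Boxes: 2, 4, 6, 10, 16 → 26 (each term is the sum of the two before it).
Putting it together: 36 crates, 21 pallets, 26 boxes.

36 crates, 21 pallets, 26 boxes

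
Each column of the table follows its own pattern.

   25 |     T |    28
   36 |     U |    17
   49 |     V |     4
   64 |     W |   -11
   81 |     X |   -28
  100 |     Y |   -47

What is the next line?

First component: perfect squares: 5², 6², 7², …; 25, 36, 49, 64, 81, 100 → 121.
Letter: letters move forward 1 place in the alphabet; T, U, V, W, X, Y → Z.
For the third component, together with the first component always sums to 53: 28, 17, 4, -11, -28, -47 → -68.
Putting it together: 121  Z  -68.

121  Z  -68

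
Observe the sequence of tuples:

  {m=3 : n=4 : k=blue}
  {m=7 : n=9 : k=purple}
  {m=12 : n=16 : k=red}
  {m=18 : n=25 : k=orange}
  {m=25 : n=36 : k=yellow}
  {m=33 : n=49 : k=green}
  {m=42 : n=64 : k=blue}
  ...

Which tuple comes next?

{m=52 : n=81 : k=purple}

M: differences are 4, 5, 6, … (increasing by 1 each time), so 3, 7, 12, 18, 25, 33, 42 → 52.
N — perfect squares: 2², 3², 4², …: 4, 9, 16, 25, 36, 49, 64 → 81.
K goes blue, purple, red, orange, yellow, green, blue → purple (repeats blue → purple → red → orange → yellow → green).
Combining the parts gives {m=52 : n=81 : k=purple}.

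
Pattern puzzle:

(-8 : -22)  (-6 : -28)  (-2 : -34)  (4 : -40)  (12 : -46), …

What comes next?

(22 : -52)

For the first slot, differences are 2, 4, 6, … (increasing by 2 each time): -8, -6, -2, 4, 12 → 22.
Second slot — −6 each step: -22, -28, -34, -40, -46 → -52.
Combining the parts gives (22 : -52).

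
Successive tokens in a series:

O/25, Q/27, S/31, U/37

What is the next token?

W/45

For the letter, letters move forward 2 places in the alphabet: O, Q, S, U → W.
Second component: differences are 2, 4, 6, … (increasing by 2 each time); 25, 27, 31, 37 → 45.
So the next token is W/45.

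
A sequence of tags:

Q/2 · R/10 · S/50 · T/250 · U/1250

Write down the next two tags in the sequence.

V/6250 then W/31250

Letter: Q, R, S, T, U → V → W (letters move forward 1 place in the alphabet).
Second component: 2, 10, 50, 250, 1250 → 6250 → 31250 (×5 each step).
So the next two tags are V/6250 and W/31250.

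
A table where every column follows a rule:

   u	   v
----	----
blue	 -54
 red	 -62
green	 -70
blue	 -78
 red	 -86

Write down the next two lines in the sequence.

green  -94; blue  -102

Column u — repeats blue → red → green: blue, red, green, blue, red → green → blue.
For the column v, −8 each step: -54, -62, -70, -78, -86 → -94 → -102.
So the next two lines are green  -94 and blue  -102.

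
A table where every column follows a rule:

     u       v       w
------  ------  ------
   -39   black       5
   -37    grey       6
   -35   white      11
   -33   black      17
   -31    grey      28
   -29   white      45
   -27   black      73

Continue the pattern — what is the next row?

For the column u, +2 each step: -39, -37, -35, -33, -31, -29, -27 → -25.
For the column v, repeats black → grey → white: black, grey, white, black, grey, white, black → grey.
For the column w, each term is the sum of the two before it: 5, 6, 11, 17, 28, 45, 73 → 118.
Putting it together: -25  grey  118.

-25  grey  118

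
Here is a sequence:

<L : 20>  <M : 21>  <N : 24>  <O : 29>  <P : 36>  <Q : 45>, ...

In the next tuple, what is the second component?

56

Second component: differences are 1, 3, 5, … (increasing by 2 each time), so 20, 21, 24, 29, 36, 45 → 56.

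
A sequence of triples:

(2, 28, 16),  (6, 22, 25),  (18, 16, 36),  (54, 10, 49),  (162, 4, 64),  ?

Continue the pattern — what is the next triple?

(486, -2, 81)

First slot — ×3 each step: 2, 6, 18, 54, 162 → 486.
Second slot: −6 each step, so 28, 22, 16, 10, 4 → -2.
Third slot: perfect squares: 4², 5², 6², …; 16, 25, 36, 49, 64 → 81.
Putting it together: (486, -2, 81).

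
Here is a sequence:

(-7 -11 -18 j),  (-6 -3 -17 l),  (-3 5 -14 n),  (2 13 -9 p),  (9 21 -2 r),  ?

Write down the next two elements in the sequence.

First component: -7, -6, -3, 2, 9 → 18 → 29 (differences are 1, 3, 5, … (increasing by 2 each time)).
Second component goes -11, -3, 5, 13, 21 → 29 → 37 (+8 each step).
Third component: -18, -17, -14, -9, -2 → 7 → 18 (always 11 less than the first component).
Letter: j, l, n, p, r → t → v (letters move forward 2 places in the alphabet).
Putting the parts together: (18 29 7 t) and then (29 37 18 v).

(18 29 7 t), (29 37 18 v)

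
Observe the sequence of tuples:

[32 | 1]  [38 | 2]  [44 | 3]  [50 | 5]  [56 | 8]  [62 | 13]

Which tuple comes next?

First component — +6 each step: 32, 38, 44, 50, 56, 62 → 68.
Second component — each term is the sum of the two before it: 1, 2, 3, 5, 8, 13 → 21.
So the next tuple is [68 | 21].

[68 | 21]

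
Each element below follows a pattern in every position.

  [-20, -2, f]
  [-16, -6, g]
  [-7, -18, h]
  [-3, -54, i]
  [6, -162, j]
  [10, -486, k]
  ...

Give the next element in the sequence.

[19, -1458, l]

First coordinate: alternating steps +4, +9, +4, +9, …; -20, -16, -7, -3, 6, 10 → 19.
For the second coordinate, ×3 each step: -2, -6, -18, -54, -162, -486 → -1458.
Letter: letters move forward 1 place in the alphabet; f, g, h, i, j, k → l.
So the next element is [19, -1458, l].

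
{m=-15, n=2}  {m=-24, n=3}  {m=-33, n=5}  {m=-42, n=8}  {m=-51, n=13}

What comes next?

For the m, −9 each step: -15, -24, -33, -42, -51 → -60.
N — each term is the sum of the two before it: 2, 3, 5, 8, 13 → 21.
So the next point is {m=-60, n=21}.

{m=-60, n=21}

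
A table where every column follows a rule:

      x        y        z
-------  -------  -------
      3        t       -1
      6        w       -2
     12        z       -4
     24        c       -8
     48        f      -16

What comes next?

Column x: 3, 6, 12, 24, 48 → 96 (×2 each step).
Column y: t, w, z, c, f → i (letters move forward 3 places in the alphabet, wrapping Z→A).
For the column z, ×2 each step: -1, -2, -4, -8, -16 → -32.
Putting it together: 96  i  -32.

96  i  -32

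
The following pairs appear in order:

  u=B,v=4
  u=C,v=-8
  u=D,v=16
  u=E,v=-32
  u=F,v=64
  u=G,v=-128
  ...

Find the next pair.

u=H,v=256

U: letters move forward 1 place in the alphabet, so B, C, D, E, F, G → H.
V — ×(-2) each step: 4, -8, 16, -32, 64, -128 → 256.
So the next pair is u=H,v=256.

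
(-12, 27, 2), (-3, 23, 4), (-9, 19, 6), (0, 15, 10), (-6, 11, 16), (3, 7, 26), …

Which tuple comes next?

First coordinate: alternating steps +9, −6, +9, −6, …; -12, -3, -9, 0, -6, 3 → -3.
For the second coordinate, −4 each step: 27, 23, 19, 15, 11, 7 → 3.
Third coordinate: 2, 4, 6, 10, 16, 26 → 42 (each term is the sum of the two before it).
Combining the parts gives (-3, 3, 42).

(-3, 3, 42)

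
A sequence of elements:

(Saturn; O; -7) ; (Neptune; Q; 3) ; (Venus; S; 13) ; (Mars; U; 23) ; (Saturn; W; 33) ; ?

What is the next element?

For the planet, repeats Saturn → Neptune → Venus → Mars: Saturn, Neptune, Venus, Mars, Saturn → Neptune.
For the letter, letters move forward 2 places in the alphabet: O, Q, S, U, W → Y.
Third slot: +10 each step; -7, 3, 13, 23, 33 → 43.
Putting it together: (Neptune; Y; 43).

(Neptune; Y; 43)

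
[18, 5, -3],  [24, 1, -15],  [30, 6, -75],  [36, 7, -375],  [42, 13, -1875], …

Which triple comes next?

[48, 20, -9375]

First entry goes 18, 24, 30, 36, 42 → 48 (+6 each step).
Second entry: each term is the sum of the two before it, so 5, 1, 6, 7, 13 → 20.
Third entry: -3, -15, -75, -375, -1875 → -9375 (×5 each step).
Combining the parts gives [48, 20, -9375].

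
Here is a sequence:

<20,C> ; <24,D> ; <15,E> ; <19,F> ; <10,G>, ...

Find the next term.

First part: alternating steps +4, −9, +4, −9, …, so 20, 24, 15, 19, 10 → 14.
For the letter, letters move forward 1 place in the alphabet: C, D, E, F, G → H.
Combining the parts gives <14,H>.

<14,H>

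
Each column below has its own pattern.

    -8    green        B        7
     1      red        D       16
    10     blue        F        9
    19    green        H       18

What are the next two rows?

For the first component, +9 each step: -8, 1, 10, 19 → 28 → 37.
Colour goes green, red, blue, green → red → blue (repeats green → red → blue).
Letter: letters move forward 2 places in the alphabet, so B, D, F, H → J → L.
Fourth component goes 7, 16, 9, 18 → 11 → 20 (alternating steps +9, −7, +9, −7, …).
So the next two rows are 28  red  J  11 and 37  blue  L  20.

28  red  J  11; 37  blue  L  20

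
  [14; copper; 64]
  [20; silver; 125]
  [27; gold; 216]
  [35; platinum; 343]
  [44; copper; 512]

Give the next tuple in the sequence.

[54; silver; 729]

First slot — differences are 6, 7, 8, … (increasing by 1 each time): 14, 20, 27, 35, 44 → 54.
Metal — repeats copper → silver → gold → platinum: copper, silver, gold, platinum, copper → silver.
Third slot: perfect cubes: 4³, 5³, 6³, …; 64, 125, 216, 343, 512 → 729.
So the next tuple is [54; silver; 729].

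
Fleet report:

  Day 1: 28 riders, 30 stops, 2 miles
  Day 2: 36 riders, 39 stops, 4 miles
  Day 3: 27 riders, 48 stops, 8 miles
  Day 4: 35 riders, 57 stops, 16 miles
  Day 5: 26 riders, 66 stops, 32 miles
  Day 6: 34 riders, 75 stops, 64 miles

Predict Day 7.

Riders goes 28, 36, 27, 35, 26, 34 → 25 (alternating steps +8, −9, +8, −9, …).
For the stops, +9 each step: 30, 39, 48, 57, 66, 75 → 84.
Miles: ×2 each step; 2, 4, 8, 16, 32, 64 → 128.
So the next row is 25 riders, 84 stops, 128 miles.

25 riders, 84 stops, 128 miles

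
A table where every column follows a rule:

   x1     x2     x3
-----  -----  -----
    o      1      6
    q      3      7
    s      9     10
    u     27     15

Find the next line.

w  81  22

Column x1 goes o, q, s, u → w (letters move forward 2 places in the alphabet).
Column x2: ×3 each step; 1, 3, 9, 27 → 81.
Column x3 goes 6, 7, 10, 15 → 22 (differences are 1, 3, 5, … (increasing by 2 each time)).
Combining the parts gives w  81  22.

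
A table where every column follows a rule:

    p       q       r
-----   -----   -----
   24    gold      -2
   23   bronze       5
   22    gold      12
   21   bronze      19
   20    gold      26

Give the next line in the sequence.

19  bronze  33

Column p — −1 each step: 24, 23, 22, 21, 20 → 19.
Column q — alternates gold ↔ bronze: gold, bronze, gold, bronze, gold → bronze.
Column r — +7 each step: -2, 5, 12, 19, 26 → 33.
Combining the parts gives 19  bronze  33.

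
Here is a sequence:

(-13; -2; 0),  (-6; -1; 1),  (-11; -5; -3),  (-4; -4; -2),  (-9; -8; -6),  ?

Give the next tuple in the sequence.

First coordinate — alternating steps +7, −5, +7, −5, …: -13, -6, -11, -4, -9 → -2.
Second coordinate: alternating steps +1, −4, +1, −4, …; -2, -1, -5, -4, -8 → -7.
Third coordinate: always 2 more than the second coordinate; 0, 1, -3, -2, -6 → -5.
So the next tuple is (-2; -7; -5).

(-2; -7; -5)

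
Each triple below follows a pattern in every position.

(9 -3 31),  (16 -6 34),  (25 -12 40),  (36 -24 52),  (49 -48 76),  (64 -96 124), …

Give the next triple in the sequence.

(81 -192 220)

First value: perfect squares: 3², 4², 5², …, so 9, 16, 25, 36, 49, 64 → 81.
Second value — ×2 each step: -3, -6, -12, -24, -48, -96 → -192.
Third value: together with the second value always sums to 28, so 31, 34, 40, 52, 76, 124 → 220.
So the next triple is (81 -192 220).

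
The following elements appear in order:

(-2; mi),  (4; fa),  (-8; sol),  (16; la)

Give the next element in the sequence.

(-32; ti)

First component: ×(-2) each step, so -2, 4, -8, 16 → -32.
For the note, runs through the solfège scale do→ti: mi, fa, sol, la → ti.
Putting it together: (-32; ti).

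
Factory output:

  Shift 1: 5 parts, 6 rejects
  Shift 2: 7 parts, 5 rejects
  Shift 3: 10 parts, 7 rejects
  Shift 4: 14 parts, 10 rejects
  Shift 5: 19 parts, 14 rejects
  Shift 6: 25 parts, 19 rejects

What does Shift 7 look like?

Parts: 5, 7, 10, 14, 19, 25 → 32 (differences are 2, 3, 4, … (increasing by 1 each time)).
Rejects: always the previous value of the parts; 6, 5, 7, 10, 14, 19 → 25.
Putting it together: 32 parts, 25 rejects.

32 parts, 25 rejects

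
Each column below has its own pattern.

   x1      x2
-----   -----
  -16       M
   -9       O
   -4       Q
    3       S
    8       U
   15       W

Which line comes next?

20  Y

Column x1 goes -16, -9, -4, 3, 8, 15 → 20 (alternating steps +7, +5, +7, +5, …).
Column x2 goes M, O, Q, S, U, W → Y (letters move forward 2 places in the alphabet).
Combining the parts gives 20  Y.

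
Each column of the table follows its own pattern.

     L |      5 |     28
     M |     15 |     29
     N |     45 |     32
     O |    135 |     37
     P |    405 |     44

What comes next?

Q  1215  53

Letter: letters move forward 1 place in the alphabet; L, M, N, O, P → Q.
Second component: 5, 15, 45, 135, 405 → 1215 (×3 each step).
Third component: 28, 29, 32, 37, 44 → 53 (differences are 1, 3, 5, … (increasing by 2 each time)).
Putting it together: Q  1215  53.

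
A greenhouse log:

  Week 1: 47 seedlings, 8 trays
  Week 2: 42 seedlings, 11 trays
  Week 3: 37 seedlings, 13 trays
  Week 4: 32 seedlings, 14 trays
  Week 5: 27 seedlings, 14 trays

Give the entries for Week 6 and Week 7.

Seedlings goes 47, 42, 37, 32, 27 → 22 → 17 (−5 each step).
Trays: differences are 3, 2, 1, … (decreasing by 1 each time); 8, 11, 13, 14, 14 → 13 → 11.
Putting the parts together: 22 seedlings, 13 trays and then 17 seedlings, 11 trays.

22 seedlings, 13 trays; 17 seedlings, 11 trays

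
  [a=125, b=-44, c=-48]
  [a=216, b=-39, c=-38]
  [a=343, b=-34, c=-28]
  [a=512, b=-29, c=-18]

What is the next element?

A — perfect cubes: 5³, 6³, 7³, …: 125, 216, 343, 512 → 729.
B: -44, -39, -34, -29 → -24 (+5 each step).
C: +10 each step, so -48, -38, -28, -18 → -8.
Putting it together: [a=729, b=-24, c=-8].

[a=729, b=-24, c=-8]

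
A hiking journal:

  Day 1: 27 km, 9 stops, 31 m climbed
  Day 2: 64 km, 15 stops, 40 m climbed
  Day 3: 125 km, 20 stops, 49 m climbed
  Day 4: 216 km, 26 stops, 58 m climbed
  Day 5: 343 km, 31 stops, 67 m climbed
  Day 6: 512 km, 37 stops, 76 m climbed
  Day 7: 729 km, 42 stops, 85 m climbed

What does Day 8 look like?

1000 km, 48 stops, 94 m climbed

For the km, perfect cubes: 3³, 4³, 5³, …: 27, 64, 125, 216, 343, 512, 729 → 1000.
For the stops, alternating steps +6, +5, +6, +5, …: 9, 15, 20, 26, 31, 37, 42 → 48.
M climbed: 31, 40, 49, 58, 67, 76, 85 → 94 (+9 each step).
So the next line is 1000 km, 48 stops, 94 m climbed.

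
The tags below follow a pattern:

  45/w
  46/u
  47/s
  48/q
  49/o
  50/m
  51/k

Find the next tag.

52/i

For the first component, +1 each step: 45, 46, 47, 48, 49, 50, 51 → 52.
Letter: letters move back 2 places in the alphabet, so w, u, s, q, o, m, k → i.
Combining the parts gives 52/i.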